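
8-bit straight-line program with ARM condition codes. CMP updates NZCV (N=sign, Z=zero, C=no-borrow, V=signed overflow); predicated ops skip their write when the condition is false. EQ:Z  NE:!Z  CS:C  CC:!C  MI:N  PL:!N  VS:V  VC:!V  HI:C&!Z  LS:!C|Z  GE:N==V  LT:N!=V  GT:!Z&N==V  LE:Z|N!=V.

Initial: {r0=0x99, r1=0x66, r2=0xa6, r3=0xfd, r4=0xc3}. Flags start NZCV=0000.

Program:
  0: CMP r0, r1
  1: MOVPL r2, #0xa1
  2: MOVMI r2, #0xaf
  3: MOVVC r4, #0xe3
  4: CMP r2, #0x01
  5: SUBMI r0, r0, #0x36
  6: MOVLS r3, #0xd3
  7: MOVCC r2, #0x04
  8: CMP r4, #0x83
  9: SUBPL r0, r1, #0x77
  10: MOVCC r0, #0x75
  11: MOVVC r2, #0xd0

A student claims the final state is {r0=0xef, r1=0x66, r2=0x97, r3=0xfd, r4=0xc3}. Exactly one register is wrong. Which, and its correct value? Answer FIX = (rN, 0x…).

[0] flags=0011 → (cmp)
[1] flags=0011 PL?T → r2=0xa1
[2] flags=0011 MI?F → skip
[3] flags=0011 VC?F → skip
[4] flags=1010 → (cmp)
[5] flags=1010 MI?T → r0=0x63
[6] flags=1010 LS?F → skip
[7] flags=1010 CC?F → skip
[8] flags=0010 → (cmp)
[9] flags=0010 PL?T → r0=0xef
[10] flags=0010 CC?F → skip
[11] flags=0010 VC?T → r2=0xd0

FIX = (r2, 0xd0)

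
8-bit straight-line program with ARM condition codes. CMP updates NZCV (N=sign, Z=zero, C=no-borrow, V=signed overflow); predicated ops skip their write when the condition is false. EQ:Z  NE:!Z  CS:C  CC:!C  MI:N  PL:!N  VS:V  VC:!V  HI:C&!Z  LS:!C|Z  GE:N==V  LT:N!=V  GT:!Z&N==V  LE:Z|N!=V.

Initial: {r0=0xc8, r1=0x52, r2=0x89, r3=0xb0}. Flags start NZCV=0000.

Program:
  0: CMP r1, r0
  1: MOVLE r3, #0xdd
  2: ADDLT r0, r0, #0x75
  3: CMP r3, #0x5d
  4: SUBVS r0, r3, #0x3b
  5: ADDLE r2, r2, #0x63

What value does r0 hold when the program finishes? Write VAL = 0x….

[0] flags=1001 → (cmp)
[1] flags=1001 LE?F → skip
[2] flags=1001 LT?F → skip
[3] flags=0011 → (cmp)
[4] flags=0011 VS?T → r0=0x75
[5] flags=0011 LE?T → r2=0xec

VAL = 0x75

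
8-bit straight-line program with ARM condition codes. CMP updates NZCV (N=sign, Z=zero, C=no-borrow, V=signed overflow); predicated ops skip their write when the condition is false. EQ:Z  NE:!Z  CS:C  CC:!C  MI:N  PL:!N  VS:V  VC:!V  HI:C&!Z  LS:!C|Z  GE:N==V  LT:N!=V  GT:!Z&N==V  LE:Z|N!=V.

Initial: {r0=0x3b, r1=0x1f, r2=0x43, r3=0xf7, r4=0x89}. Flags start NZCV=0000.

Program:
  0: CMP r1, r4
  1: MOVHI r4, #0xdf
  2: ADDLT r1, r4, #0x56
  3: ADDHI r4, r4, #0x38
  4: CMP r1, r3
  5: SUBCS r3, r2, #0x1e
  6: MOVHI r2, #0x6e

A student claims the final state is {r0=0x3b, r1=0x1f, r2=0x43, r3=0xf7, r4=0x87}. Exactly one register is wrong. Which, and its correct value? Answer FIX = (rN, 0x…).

[0] flags=1001 → (cmp)
[1] flags=1001 HI?F → skip
[2] flags=1001 LT?F → skip
[3] flags=1001 HI?F → skip
[4] flags=0000 → (cmp)
[5] flags=0000 CS?F → skip
[6] flags=0000 HI?F → skip

FIX = (r4, 0x89)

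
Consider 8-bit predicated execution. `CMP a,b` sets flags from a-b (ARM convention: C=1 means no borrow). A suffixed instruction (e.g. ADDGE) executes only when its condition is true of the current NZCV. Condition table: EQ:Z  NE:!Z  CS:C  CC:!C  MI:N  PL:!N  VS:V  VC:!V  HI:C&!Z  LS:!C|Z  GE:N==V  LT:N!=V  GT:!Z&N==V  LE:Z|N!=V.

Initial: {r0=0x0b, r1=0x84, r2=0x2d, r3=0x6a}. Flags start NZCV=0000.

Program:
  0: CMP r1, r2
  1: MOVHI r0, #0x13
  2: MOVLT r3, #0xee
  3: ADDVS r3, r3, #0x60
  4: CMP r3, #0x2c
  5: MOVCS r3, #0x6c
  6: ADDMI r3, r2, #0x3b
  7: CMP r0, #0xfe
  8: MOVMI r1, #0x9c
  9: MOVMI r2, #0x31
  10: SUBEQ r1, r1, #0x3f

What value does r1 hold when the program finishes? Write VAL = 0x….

VAL = 0x84

0: ✓ CMP  NZCV=0011
1: ✓ MOVHI  r0←0x13
2: ✓ MOVLT  r3←0xee
3: ✓ ADDVS  r3←0x4e
4: ✓ CMP  NZCV=0010
5: ✓ MOVCS  r3←0x6c
6: · ADDMI
7: ✓ CMP  NZCV=0000
8: · MOVMI
9: · MOVMI
10: · SUBEQ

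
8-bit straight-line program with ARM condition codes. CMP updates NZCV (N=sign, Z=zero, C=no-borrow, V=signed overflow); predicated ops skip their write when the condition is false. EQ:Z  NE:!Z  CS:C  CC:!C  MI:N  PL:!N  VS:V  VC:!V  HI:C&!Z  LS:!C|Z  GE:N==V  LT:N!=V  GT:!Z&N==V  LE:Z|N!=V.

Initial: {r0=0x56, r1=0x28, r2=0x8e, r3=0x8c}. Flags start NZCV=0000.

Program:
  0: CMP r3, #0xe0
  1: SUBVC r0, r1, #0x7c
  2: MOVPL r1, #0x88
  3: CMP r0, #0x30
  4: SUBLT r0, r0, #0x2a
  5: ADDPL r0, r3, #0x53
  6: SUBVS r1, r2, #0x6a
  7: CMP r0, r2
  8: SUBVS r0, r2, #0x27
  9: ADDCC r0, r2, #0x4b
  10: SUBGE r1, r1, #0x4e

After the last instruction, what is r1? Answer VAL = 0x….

VAL = 0xd6

0: ✓ CMP  NZCV=1000
1: ✓ SUBVC  r0←0xac
2: · MOVPL
3: ✓ CMP  NZCV=0011
4: ✓ SUBLT  r0←0x82
5: ✓ ADDPL  r0←0xdf
6: ✓ SUBVS  r1←0x24
7: ✓ CMP  NZCV=0010
8: · SUBVS
9: · ADDCC
10: ✓ SUBGE  r1←0xd6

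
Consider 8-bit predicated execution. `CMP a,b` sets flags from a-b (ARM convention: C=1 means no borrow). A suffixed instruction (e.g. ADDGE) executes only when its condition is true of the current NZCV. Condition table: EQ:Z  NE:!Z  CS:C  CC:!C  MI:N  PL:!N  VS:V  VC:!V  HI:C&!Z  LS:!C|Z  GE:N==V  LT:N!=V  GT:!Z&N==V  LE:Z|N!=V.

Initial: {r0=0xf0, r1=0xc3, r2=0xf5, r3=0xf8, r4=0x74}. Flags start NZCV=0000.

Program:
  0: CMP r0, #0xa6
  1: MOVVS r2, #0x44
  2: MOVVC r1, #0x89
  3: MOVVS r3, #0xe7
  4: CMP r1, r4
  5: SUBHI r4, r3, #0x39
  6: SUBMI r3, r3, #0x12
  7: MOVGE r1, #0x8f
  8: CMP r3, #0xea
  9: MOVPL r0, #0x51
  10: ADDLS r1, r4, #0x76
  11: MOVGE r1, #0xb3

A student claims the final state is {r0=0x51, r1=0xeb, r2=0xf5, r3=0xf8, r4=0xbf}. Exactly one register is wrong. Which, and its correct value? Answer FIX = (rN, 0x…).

FIX = (r1, 0xb3)

[0] flags=0010 → (cmp)
[1] flags=0010 VS?F → skip
[2] flags=0010 VC?T → r1=0x89
[3] flags=0010 VS?F → skip
[4] flags=0011 → (cmp)
[5] flags=0011 HI?T → r4=0xbf
[6] flags=0011 MI?F → skip
[7] flags=0011 GE?F → skip
[8] flags=0010 → (cmp)
[9] flags=0010 PL?T → r0=0x51
[10] flags=0010 LS?F → skip
[11] flags=0010 GE?T → r1=0xb3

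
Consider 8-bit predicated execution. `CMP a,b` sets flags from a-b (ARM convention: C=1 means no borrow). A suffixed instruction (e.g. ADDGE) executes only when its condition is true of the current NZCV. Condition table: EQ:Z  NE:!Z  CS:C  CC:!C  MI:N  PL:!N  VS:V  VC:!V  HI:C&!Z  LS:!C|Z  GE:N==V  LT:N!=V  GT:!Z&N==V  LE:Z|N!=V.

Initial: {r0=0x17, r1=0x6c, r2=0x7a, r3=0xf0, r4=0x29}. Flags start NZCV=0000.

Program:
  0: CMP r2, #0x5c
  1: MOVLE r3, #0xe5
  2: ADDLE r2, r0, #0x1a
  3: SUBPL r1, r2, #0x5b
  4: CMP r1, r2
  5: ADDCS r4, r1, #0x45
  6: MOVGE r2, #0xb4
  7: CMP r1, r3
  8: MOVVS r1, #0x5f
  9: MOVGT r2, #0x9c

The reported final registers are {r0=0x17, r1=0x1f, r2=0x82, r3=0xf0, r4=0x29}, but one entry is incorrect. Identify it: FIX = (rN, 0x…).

0: ✓ CMP  NZCV=0010
1: · MOVLE
2: · ADDLE
3: ✓ SUBPL  r1←0x1f
4: ✓ CMP  NZCV=1000
5: · ADDCS
6: · MOVGE
7: ✓ CMP  NZCV=0000
8: · MOVVS
9: ✓ MOVGT  r2←0x9c

FIX = (r2, 0x9c)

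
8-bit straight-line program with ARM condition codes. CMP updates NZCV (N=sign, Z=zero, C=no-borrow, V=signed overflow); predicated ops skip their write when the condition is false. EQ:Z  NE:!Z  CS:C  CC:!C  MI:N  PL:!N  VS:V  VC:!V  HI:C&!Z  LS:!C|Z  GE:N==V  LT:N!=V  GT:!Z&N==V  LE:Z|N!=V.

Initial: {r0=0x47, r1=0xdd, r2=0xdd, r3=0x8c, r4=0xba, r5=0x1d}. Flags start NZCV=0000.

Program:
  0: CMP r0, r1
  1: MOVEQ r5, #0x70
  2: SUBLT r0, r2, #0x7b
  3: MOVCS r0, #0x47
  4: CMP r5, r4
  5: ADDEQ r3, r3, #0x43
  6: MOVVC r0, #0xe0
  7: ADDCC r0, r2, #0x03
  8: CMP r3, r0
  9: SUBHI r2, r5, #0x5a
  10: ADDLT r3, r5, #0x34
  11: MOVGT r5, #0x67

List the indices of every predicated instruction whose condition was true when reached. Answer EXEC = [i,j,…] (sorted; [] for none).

EXEC = [6,7,10]

0: ✓ CMP  NZCV=0000
1: · MOVEQ
2: · SUBLT
3: · MOVCS
4: ✓ CMP  NZCV=0000
5: · ADDEQ
6: ✓ MOVVC  r0←0xe0
7: ✓ ADDCC  r0←0xe0
8: ✓ CMP  NZCV=1000
9: · SUBHI
10: ✓ ADDLT  r3←0x51
11: · MOVGT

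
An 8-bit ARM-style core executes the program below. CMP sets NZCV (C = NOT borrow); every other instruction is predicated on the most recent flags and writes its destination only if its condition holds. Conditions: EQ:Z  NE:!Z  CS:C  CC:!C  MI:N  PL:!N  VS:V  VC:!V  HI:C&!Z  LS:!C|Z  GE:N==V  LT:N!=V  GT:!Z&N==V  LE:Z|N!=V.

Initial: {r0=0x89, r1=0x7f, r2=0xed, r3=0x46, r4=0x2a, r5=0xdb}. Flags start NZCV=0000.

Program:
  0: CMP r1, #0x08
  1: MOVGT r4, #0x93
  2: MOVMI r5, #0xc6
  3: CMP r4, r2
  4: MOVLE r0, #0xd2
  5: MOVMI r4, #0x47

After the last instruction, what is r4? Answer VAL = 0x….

[0] flags=0010 → (cmp)
[1] flags=0010 GT?T → r4=0x93
[2] flags=0010 MI?F → skip
[3] flags=1000 → (cmp)
[4] flags=1000 LE?T → r0=0xd2
[5] flags=1000 MI?T → r4=0x47

VAL = 0x47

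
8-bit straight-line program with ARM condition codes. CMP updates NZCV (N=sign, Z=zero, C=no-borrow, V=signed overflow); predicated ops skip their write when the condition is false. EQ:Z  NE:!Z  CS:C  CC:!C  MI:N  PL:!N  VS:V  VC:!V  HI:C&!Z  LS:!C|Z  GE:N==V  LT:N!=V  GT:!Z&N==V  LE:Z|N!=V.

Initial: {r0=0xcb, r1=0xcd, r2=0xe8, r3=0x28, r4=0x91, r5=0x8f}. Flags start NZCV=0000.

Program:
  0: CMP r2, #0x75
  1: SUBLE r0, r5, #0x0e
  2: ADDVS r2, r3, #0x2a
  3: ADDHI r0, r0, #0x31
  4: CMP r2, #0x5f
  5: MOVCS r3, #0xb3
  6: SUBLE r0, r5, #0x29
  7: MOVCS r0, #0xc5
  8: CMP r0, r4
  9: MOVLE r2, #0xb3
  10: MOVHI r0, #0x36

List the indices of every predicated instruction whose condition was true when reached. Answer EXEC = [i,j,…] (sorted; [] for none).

EXEC = [1,2,3,6]

[0] flags=0011 → (cmp)
[1] flags=0011 LE?T → r0=0x81
[2] flags=0011 VS?T → r2=0x52
[3] flags=0011 HI?T → r0=0xb2
[4] flags=1000 → (cmp)
[5] flags=1000 CS?F → skip
[6] flags=1000 LE?T → r0=0x66
[7] flags=1000 CS?F → skip
[8] flags=1001 → (cmp)
[9] flags=1001 LE?F → skip
[10] flags=1001 HI?F → skip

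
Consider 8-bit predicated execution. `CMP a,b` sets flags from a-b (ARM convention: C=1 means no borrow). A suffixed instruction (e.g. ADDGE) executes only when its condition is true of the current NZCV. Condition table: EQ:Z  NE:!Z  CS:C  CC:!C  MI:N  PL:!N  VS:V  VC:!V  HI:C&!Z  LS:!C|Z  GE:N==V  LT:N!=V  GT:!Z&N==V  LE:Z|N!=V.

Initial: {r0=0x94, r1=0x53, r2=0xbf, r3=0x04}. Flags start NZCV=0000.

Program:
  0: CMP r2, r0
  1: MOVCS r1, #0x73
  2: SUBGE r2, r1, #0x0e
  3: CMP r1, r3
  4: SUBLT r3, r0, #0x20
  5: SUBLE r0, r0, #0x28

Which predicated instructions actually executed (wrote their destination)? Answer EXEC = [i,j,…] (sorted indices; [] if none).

[0] flags=0010 → (cmp)
[1] flags=0010 CS?T → r1=0x73
[2] flags=0010 GE?T → r2=0x65
[3] flags=0010 → (cmp)
[4] flags=0010 LT?F → skip
[5] flags=0010 LE?F → skip

EXEC = [1,2]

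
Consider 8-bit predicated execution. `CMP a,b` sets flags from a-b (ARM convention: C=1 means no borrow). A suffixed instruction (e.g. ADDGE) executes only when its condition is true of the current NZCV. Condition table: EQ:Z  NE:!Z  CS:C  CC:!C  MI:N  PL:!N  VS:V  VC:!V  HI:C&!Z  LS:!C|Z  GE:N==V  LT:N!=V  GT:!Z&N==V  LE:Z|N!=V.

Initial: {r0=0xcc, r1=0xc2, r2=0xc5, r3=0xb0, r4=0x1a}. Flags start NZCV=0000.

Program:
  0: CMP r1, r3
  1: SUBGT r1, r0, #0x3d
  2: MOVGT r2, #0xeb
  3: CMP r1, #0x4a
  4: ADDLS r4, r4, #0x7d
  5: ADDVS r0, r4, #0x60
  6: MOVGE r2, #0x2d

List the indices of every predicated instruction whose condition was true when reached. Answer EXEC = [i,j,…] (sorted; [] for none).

EXEC = [1,2,5]

0: ✓ CMP  NZCV=0010
1: ✓ SUBGT  r1←0x8f
2: ✓ MOVGT  r2←0xeb
3: ✓ CMP  NZCV=0011
4: · ADDLS
5: ✓ ADDVS  r0←0x7a
6: · MOVGE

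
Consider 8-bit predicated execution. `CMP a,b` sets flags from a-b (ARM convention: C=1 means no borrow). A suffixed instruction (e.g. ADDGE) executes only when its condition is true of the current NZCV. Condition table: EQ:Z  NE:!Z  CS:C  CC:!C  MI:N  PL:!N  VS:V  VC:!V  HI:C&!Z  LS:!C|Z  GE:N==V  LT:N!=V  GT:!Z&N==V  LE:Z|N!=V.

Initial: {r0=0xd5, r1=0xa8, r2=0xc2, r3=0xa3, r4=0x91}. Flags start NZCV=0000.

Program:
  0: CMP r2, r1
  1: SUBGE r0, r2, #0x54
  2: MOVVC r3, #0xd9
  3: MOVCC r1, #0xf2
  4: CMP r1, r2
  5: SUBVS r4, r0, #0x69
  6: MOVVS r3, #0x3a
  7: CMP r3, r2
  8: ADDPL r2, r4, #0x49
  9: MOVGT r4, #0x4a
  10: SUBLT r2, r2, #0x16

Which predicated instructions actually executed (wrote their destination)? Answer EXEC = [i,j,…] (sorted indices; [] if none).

0: ✓ CMP  NZCV=0010
1: ✓ SUBGE  r0←0x6e
2: ✓ MOVVC  r3←0xd9
3: · MOVCC
4: ✓ CMP  NZCV=1000
5: · SUBVS
6: · MOVVS
7: ✓ CMP  NZCV=0010
8: ✓ ADDPL  r2←0xda
9: ✓ MOVGT  r4←0x4a
10: · SUBLT

EXEC = [1,2,8,9]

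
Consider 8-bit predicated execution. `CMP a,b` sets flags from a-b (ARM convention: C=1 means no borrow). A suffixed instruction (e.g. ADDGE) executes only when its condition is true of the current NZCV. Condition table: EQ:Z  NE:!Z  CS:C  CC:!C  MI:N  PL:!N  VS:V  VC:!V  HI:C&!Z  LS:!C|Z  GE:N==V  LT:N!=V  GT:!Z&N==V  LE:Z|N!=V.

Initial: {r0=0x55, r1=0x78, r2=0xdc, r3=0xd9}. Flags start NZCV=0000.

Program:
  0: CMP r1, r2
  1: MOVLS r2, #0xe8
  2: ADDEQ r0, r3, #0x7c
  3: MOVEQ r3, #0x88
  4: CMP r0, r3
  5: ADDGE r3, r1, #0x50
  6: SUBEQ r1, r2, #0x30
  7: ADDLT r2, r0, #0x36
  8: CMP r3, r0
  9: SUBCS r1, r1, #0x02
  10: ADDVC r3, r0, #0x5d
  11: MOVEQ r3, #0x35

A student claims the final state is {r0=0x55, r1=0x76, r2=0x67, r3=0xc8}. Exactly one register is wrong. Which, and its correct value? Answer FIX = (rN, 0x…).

0: ✓ CMP  NZCV=1001
1: ✓ MOVLS  r2←0xe8
2: · ADDEQ
3: · MOVEQ
4: ✓ CMP  NZCV=0000
5: ✓ ADDGE  r3←0xc8
6: · SUBEQ
7: · ADDLT
8: ✓ CMP  NZCV=0011
9: ✓ SUBCS  r1←0x76
10: · ADDVC
11: · MOVEQ

FIX = (r2, 0xe8)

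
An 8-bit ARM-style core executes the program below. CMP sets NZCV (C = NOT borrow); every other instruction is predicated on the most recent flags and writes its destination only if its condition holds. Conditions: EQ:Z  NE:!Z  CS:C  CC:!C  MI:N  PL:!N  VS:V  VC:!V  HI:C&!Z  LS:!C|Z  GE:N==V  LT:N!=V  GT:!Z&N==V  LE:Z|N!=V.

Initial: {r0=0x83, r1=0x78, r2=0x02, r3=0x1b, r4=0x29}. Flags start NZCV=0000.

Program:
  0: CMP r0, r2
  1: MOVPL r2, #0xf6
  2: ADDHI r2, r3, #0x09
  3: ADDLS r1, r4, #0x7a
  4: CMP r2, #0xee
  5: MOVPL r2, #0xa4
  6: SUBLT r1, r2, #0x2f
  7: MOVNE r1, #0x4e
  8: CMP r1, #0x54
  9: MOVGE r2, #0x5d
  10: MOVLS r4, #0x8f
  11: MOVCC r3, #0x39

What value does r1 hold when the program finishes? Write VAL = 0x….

0: ✓ CMP  NZCV=1010
1: · MOVPL
2: ✓ ADDHI  r2←0x24
3: · ADDLS
4: ✓ CMP  NZCV=0000
5: ✓ MOVPL  r2←0xa4
6: · SUBLT
7: ✓ MOVNE  r1←0x4e
8: ✓ CMP  NZCV=1000
9: · MOVGE
10: ✓ MOVLS  r4←0x8f
11: ✓ MOVCC  r3←0x39

VAL = 0x4e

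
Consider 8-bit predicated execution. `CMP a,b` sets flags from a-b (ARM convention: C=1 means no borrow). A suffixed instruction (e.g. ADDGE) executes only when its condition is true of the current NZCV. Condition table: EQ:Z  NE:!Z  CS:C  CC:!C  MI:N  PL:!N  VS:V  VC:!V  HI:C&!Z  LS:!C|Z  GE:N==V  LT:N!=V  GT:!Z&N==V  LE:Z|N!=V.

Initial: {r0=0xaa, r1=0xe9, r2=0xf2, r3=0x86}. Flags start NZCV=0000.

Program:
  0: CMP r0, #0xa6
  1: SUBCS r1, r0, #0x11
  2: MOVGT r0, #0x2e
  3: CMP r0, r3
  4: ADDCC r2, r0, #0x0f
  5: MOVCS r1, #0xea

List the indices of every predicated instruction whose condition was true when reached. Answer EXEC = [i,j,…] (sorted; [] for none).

EXEC = [1,2,4]

0: ✓ CMP  NZCV=0010
1: ✓ SUBCS  r1←0x99
2: ✓ MOVGT  r0←0x2e
3: ✓ CMP  NZCV=1001
4: ✓ ADDCC  r2←0x3d
5: · MOVCS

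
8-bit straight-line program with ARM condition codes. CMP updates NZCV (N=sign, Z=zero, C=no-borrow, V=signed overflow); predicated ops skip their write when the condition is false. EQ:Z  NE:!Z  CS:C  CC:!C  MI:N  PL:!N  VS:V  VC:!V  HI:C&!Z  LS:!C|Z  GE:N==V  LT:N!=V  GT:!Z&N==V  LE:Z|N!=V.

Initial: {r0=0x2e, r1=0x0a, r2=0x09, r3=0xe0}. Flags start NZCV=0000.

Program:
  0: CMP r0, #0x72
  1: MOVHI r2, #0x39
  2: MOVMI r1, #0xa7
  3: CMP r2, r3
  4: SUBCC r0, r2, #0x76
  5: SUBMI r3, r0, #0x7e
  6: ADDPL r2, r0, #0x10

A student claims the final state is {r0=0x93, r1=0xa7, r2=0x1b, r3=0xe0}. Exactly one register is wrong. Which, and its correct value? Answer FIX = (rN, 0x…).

FIX = (r2, 0xa3)

[0] flags=1000 → (cmp)
[1] flags=1000 HI?F → skip
[2] flags=1000 MI?T → r1=0xa7
[3] flags=0000 → (cmp)
[4] flags=0000 CC?T → r0=0x93
[5] flags=0000 MI?F → skip
[6] flags=0000 PL?T → r2=0xa3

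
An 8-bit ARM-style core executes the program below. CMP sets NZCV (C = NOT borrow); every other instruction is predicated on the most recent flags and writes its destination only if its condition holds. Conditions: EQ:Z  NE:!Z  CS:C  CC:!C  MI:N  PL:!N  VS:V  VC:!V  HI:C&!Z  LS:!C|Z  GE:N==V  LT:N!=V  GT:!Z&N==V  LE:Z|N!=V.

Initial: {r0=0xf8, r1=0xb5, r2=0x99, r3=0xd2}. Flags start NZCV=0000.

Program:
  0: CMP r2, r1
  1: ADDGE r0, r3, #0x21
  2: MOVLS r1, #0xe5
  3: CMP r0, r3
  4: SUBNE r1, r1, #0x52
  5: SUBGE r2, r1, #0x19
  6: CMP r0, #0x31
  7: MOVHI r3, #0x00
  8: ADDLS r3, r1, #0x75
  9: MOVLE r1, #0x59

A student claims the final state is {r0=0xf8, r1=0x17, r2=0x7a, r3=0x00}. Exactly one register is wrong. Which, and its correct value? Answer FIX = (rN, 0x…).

FIX = (r1, 0x59)

[0] flags=1000 → (cmp)
[1] flags=1000 GE?F → skip
[2] flags=1000 LS?T → r1=0xe5
[3] flags=0010 → (cmp)
[4] flags=0010 NE?T → r1=0x93
[5] flags=0010 GE?T → r2=0x7a
[6] flags=1010 → (cmp)
[7] flags=1010 HI?T → r3=0x00
[8] flags=1010 LS?F → skip
[9] flags=1010 LE?T → r1=0x59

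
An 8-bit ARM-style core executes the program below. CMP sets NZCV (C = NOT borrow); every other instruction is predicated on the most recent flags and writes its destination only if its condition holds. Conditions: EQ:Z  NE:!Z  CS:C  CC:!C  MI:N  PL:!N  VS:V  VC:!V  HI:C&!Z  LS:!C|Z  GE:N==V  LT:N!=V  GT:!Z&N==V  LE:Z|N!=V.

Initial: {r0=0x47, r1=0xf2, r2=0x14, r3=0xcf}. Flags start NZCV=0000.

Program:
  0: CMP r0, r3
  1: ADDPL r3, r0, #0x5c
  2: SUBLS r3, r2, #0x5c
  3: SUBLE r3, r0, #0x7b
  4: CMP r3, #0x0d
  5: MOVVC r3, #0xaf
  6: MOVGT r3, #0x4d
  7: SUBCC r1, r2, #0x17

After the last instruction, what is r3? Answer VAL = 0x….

0: ✓ CMP  NZCV=0000
1: ✓ ADDPL  r3←0xa3
2: ✓ SUBLS  r3←0xb8
3: · SUBLE
4: ✓ CMP  NZCV=1010
5: ✓ MOVVC  r3←0xaf
6: · MOVGT
7: · SUBCC

VAL = 0xaf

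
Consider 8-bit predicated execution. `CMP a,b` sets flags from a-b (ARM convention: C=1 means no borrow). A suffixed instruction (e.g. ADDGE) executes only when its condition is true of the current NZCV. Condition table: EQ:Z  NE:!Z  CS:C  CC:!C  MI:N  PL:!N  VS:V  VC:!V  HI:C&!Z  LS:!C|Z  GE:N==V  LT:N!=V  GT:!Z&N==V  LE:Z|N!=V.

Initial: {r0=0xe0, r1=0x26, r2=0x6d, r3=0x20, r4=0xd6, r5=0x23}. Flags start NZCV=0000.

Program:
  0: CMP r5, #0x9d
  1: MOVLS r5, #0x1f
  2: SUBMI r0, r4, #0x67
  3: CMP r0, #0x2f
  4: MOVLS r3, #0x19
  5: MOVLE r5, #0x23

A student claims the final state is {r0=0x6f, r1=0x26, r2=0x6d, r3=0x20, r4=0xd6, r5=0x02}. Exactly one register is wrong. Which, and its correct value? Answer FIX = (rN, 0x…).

[0] flags=1001 → (cmp)
[1] flags=1001 LS?T → r5=0x1f
[2] flags=1001 MI?T → r0=0x6f
[3] flags=0010 → (cmp)
[4] flags=0010 LS?F → skip
[5] flags=0010 LE?F → skip

FIX = (r5, 0x1f)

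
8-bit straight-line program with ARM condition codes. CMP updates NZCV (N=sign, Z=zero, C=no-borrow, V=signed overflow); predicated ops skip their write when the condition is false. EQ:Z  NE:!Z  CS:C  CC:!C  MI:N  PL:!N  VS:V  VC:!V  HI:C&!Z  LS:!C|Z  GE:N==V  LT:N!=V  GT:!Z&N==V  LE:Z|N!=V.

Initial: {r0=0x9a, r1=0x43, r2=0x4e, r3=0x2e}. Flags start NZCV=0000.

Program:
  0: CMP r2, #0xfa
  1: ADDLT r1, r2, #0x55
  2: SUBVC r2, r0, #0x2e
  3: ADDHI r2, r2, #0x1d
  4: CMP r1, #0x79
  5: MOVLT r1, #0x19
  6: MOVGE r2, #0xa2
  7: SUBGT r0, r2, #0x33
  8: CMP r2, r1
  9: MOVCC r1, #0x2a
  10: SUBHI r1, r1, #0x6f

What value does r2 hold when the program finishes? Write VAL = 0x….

VAL = 0x6c

0: ✓ CMP  NZCV=0000
1: · ADDLT
2: ✓ SUBVC  r2←0x6c
3: · ADDHI
4: ✓ CMP  NZCV=1000
5: ✓ MOVLT  r1←0x19
6: · MOVGE
7: · SUBGT
8: ✓ CMP  NZCV=0010
9: · MOVCC
10: ✓ SUBHI  r1←0xaa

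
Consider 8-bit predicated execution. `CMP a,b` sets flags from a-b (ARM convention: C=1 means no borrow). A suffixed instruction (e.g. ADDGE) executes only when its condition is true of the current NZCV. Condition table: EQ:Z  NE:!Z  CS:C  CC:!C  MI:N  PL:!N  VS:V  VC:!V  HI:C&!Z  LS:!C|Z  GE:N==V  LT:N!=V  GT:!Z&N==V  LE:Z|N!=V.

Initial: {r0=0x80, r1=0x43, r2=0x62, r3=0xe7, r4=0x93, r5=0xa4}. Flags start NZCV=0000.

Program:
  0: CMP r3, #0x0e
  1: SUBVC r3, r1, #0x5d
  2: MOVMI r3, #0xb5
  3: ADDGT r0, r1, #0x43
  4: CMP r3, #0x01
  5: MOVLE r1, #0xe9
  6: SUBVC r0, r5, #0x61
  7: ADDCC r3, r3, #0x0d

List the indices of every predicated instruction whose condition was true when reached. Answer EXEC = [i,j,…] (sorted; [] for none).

0: ✓ CMP  NZCV=1010
1: ✓ SUBVC  r3←0xe6
2: ✓ MOVMI  r3←0xb5
3: · ADDGT
4: ✓ CMP  NZCV=1010
5: ✓ MOVLE  r1←0xe9
6: ✓ SUBVC  r0←0x43
7: · ADDCC

EXEC = [1,2,5,6]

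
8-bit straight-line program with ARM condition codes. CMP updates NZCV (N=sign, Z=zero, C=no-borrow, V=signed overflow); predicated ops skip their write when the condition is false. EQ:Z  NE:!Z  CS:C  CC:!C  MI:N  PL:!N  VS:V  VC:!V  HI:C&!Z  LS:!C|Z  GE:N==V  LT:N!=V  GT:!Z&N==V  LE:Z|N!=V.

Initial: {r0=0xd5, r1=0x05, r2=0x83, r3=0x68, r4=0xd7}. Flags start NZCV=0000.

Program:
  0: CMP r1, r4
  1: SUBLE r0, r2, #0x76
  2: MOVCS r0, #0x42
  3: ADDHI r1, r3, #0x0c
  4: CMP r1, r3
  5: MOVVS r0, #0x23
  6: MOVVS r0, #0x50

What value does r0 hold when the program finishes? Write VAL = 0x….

0: ✓ CMP  NZCV=0000
1: · SUBLE
2: · MOVCS
3: · ADDHI
4: ✓ CMP  NZCV=1000
5: · MOVVS
6: · MOVVS

VAL = 0xd5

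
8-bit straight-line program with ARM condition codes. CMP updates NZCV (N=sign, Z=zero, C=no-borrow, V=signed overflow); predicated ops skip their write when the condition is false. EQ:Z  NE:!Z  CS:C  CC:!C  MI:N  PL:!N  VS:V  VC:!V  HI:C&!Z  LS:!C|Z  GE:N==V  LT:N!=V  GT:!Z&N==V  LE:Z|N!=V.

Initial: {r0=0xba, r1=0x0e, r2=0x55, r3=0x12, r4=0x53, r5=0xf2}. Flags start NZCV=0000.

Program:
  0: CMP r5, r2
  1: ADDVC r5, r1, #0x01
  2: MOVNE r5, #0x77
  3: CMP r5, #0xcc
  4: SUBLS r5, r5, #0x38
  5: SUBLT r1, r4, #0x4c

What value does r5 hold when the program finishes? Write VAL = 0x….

[0] flags=1010 → (cmp)
[1] flags=1010 VC?T → r5=0x0f
[2] flags=1010 NE?T → r5=0x77
[3] flags=1001 → (cmp)
[4] flags=1001 LS?T → r5=0x3f
[5] flags=1001 LT?F → skip

VAL = 0x3f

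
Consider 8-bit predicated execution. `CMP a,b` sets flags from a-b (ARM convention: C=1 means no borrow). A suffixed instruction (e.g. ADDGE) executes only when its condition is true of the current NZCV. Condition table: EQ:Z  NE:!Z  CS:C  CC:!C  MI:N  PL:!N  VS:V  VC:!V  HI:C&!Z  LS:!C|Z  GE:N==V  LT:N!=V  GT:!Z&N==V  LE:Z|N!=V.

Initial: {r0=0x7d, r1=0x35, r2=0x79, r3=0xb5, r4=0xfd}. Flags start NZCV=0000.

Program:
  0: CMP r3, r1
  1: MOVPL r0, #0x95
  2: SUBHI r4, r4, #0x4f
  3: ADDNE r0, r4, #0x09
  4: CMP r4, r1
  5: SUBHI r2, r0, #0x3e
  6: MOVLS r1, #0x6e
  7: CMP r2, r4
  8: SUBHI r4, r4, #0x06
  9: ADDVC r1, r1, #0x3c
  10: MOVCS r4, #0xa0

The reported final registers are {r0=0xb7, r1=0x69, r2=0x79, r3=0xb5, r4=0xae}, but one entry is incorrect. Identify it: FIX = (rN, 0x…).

FIX = (r1, 0x35)

0: ✓ CMP  NZCV=1010
1: · MOVPL
2: ✓ SUBHI  r4←0xae
3: ✓ ADDNE  r0←0xb7
4: ✓ CMP  NZCV=0011
5: ✓ SUBHI  r2←0x79
6: · MOVLS
7: ✓ CMP  NZCV=1001
8: · SUBHI
9: · ADDVC
10: · MOVCS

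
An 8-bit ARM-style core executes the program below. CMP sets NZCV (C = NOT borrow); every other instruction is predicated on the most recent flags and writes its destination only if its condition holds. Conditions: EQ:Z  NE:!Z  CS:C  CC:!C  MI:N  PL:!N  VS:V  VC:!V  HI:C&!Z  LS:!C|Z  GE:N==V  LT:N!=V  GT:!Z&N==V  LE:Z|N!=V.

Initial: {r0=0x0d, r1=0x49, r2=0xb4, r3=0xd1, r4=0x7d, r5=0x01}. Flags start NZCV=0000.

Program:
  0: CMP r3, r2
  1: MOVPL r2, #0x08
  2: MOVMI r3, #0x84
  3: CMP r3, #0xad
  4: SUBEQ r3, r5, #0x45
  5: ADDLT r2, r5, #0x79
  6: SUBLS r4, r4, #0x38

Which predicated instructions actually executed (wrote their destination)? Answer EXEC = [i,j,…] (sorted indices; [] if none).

EXEC = [1]

0: ✓ CMP  NZCV=0010
1: ✓ MOVPL  r2←0x08
2: · MOVMI
3: ✓ CMP  NZCV=0010
4: · SUBEQ
5: · ADDLT
6: · SUBLS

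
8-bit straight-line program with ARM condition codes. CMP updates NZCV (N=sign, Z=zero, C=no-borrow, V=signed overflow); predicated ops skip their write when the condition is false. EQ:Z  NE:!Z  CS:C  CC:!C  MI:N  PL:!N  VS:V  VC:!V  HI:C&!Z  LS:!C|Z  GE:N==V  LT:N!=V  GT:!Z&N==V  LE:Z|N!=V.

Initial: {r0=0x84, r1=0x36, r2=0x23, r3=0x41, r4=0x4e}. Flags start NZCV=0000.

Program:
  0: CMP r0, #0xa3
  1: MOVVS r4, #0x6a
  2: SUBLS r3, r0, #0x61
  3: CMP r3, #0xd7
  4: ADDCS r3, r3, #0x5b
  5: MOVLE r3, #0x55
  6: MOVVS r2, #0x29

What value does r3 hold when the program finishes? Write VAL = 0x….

0: ✓ CMP  NZCV=1000
1: · MOVVS
2: ✓ SUBLS  r3←0x23
3: ✓ CMP  NZCV=0000
4: · ADDCS
5: · MOVLE
6: · MOVVS

VAL = 0x23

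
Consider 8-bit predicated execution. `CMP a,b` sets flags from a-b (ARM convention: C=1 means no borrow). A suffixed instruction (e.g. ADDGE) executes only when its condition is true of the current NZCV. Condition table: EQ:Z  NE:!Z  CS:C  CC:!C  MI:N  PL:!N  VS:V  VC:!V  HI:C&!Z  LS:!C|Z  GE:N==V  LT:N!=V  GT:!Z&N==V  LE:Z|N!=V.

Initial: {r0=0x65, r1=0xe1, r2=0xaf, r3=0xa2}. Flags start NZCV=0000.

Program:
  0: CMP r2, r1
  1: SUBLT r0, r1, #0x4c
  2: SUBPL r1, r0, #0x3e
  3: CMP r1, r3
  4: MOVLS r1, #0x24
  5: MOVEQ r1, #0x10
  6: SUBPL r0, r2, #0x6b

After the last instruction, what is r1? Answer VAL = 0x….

[0] flags=1000 → (cmp)
[1] flags=1000 LT?T → r0=0x95
[2] flags=1000 PL?F → skip
[3] flags=0010 → (cmp)
[4] flags=0010 LS?F → skip
[5] flags=0010 EQ?F → skip
[6] flags=0010 PL?T → r0=0x44

VAL = 0xe1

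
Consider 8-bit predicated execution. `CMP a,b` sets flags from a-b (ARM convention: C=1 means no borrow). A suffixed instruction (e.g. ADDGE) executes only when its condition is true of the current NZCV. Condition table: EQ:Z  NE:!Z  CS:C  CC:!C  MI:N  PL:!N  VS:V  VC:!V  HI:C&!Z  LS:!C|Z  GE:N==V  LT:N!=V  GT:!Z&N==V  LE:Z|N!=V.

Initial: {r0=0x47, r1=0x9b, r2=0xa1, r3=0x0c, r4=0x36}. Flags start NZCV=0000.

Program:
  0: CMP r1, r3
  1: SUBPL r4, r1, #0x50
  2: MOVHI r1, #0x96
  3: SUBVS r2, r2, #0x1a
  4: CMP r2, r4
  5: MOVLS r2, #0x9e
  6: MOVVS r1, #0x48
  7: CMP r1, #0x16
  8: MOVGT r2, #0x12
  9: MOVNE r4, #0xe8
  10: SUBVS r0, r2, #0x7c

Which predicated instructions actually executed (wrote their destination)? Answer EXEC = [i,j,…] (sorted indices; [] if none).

0: ✓ CMP  NZCV=1010
1: · SUBPL
2: ✓ MOVHI  r1←0x96
3: · SUBVS
4: ✓ CMP  NZCV=0011
5: · MOVLS
6: ✓ MOVVS  r1←0x48
7: ✓ CMP  NZCV=0010
8: ✓ MOVGT  r2←0x12
9: ✓ MOVNE  r4←0xe8
10: · SUBVS

EXEC = [2,6,8,9]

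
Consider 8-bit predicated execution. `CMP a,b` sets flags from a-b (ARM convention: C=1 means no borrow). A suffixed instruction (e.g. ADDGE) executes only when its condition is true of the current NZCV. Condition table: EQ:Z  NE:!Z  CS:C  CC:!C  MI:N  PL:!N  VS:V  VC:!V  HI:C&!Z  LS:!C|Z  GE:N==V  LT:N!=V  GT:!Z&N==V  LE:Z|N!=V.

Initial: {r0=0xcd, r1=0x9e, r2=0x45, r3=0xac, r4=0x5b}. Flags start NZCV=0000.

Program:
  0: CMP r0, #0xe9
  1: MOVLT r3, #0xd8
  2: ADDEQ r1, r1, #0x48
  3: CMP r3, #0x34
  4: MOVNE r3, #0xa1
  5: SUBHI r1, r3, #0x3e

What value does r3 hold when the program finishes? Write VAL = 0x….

[0] flags=1000 → (cmp)
[1] flags=1000 LT?T → r3=0xd8
[2] flags=1000 EQ?F → skip
[3] flags=1010 → (cmp)
[4] flags=1010 NE?T → r3=0xa1
[5] flags=1010 HI?T → r1=0x63

VAL = 0xa1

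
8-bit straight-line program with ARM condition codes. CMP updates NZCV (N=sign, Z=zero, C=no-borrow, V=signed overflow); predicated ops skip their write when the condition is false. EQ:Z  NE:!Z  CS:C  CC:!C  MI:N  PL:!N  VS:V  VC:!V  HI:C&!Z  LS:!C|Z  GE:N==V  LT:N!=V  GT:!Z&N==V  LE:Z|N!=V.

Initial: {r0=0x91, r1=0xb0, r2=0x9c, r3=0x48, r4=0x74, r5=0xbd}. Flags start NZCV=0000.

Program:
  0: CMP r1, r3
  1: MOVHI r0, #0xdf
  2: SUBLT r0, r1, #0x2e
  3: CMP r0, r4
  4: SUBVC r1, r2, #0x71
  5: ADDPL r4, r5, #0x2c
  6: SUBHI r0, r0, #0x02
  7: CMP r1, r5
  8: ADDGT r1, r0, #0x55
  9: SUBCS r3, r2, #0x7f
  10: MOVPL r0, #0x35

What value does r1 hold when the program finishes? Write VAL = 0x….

VAL = 0xb0

[0] flags=0011 → (cmp)
[1] flags=0011 HI?T → r0=0xdf
[2] flags=0011 LT?T → r0=0x82
[3] flags=0011 → (cmp)
[4] flags=0011 VC?F → skip
[5] flags=0011 PL?T → r4=0xe9
[6] flags=0011 HI?T → r0=0x80
[7] flags=1000 → (cmp)
[8] flags=1000 GT?F → skip
[9] flags=1000 CS?F → skip
[10] flags=1000 PL?F → skip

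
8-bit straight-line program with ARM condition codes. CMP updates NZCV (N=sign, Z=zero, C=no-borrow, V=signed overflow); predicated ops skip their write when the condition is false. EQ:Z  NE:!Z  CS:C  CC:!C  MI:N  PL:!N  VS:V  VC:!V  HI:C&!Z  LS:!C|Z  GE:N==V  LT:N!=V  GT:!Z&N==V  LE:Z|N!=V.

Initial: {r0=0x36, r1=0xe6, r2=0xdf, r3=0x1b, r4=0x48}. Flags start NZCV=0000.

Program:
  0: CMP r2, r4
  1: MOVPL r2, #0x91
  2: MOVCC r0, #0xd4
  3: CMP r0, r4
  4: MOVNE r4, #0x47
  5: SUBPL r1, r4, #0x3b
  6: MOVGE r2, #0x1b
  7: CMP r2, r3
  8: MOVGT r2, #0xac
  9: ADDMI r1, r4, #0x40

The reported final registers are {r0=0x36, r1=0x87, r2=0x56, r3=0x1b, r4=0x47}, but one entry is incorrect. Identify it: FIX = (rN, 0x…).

FIX = (r2, 0xdf)

0: ✓ CMP  NZCV=1010
1: · MOVPL
2: · MOVCC
3: ✓ CMP  NZCV=1000
4: ✓ MOVNE  r4←0x47
5: · SUBPL
6: · MOVGE
7: ✓ CMP  NZCV=1010
8: · MOVGT
9: ✓ ADDMI  r1←0x87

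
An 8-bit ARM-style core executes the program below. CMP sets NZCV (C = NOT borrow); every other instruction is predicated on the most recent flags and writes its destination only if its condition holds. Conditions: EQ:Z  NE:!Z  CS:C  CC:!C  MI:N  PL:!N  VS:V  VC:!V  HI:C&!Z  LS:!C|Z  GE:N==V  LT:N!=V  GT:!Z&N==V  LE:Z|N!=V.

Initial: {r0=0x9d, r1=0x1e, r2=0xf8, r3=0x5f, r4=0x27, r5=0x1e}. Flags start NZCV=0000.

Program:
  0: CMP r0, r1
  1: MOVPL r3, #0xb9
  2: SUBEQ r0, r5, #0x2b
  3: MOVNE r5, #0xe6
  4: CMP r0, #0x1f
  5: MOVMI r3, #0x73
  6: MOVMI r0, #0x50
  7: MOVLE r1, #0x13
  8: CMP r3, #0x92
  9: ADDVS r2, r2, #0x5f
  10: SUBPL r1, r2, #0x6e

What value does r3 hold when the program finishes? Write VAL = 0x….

[0] flags=0011 → (cmp)
[1] flags=0011 PL?T → r3=0xb9
[2] flags=0011 EQ?F → skip
[3] flags=0011 NE?T → r5=0xe6
[4] flags=0011 → (cmp)
[5] flags=0011 MI?F → skip
[6] flags=0011 MI?F → skip
[7] flags=0011 LE?T → r1=0x13
[8] flags=0010 → (cmp)
[9] flags=0010 VS?F → skip
[10] flags=0010 PL?T → r1=0x8a

VAL = 0xb9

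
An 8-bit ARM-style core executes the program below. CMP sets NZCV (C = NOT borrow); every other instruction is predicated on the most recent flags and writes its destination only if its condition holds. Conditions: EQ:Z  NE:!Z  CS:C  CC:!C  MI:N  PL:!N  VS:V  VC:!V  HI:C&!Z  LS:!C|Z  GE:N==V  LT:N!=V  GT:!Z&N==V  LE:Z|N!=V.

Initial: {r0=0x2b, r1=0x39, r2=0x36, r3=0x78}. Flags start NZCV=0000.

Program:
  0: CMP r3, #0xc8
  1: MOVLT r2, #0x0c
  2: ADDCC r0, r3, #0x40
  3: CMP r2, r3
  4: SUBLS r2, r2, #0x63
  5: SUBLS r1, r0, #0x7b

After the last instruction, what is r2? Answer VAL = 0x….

VAL = 0xd3

[0] flags=1001 → (cmp)
[1] flags=1001 LT?F → skip
[2] flags=1001 CC?T → r0=0xb8
[3] flags=1000 → (cmp)
[4] flags=1000 LS?T → r2=0xd3
[5] flags=1000 LS?T → r1=0x3d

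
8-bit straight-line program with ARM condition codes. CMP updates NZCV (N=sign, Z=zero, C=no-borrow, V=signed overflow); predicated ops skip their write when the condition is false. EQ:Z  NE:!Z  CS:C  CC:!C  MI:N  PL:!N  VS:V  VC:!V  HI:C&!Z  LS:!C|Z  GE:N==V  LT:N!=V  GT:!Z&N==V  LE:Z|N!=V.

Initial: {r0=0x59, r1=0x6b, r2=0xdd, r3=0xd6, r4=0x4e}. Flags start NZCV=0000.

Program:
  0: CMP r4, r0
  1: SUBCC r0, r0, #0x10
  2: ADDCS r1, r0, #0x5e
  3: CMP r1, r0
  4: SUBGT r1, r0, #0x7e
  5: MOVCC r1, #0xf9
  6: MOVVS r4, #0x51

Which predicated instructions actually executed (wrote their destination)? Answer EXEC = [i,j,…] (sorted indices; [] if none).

0: ✓ CMP  NZCV=1000
1: ✓ SUBCC  r0←0x49
2: · ADDCS
3: ✓ CMP  NZCV=0010
4: ✓ SUBGT  r1←0xcb
5: · MOVCC
6: · MOVVS

EXEC = [1,4]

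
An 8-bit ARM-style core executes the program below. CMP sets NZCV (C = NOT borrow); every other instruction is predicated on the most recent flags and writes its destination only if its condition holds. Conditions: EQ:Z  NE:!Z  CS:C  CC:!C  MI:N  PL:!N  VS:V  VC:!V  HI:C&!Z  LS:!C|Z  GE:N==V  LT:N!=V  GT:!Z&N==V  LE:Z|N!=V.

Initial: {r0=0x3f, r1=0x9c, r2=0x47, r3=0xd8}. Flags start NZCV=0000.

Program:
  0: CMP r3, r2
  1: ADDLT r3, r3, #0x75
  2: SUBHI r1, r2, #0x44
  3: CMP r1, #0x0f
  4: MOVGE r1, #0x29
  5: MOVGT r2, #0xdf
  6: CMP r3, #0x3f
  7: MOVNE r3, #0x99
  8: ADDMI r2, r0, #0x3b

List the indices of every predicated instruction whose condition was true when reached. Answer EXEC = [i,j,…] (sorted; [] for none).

EXEC = [1,2,7]

0: ✓ CMP  NZCV=1010
1: ✓ ADDLT  r3←0x4d
2: ✓ SUBHI  r1←0x03
3: ✓ CMP  NZCV=1000
4: · MOVGE
5: · MOVGT
6: ✓ CMP  NZCV=0010
7: ✓ MOVNE  r3←0x99
8: · ADDMI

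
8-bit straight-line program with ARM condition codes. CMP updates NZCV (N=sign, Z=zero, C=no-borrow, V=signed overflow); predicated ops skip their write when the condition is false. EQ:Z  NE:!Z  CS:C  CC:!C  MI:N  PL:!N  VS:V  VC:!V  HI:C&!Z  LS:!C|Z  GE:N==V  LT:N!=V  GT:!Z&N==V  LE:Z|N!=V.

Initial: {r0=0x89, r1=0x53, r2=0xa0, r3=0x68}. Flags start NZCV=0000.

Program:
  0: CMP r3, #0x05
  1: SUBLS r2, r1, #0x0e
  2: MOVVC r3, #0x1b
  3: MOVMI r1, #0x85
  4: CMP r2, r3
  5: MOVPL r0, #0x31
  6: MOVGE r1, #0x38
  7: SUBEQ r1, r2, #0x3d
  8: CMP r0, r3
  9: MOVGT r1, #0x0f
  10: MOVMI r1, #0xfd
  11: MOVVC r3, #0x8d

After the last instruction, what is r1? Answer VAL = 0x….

VAL = 0x53

[0] flags=0010 → (cmp)
[1] flags=0010 LS?F → skip
[2] flags=0010 VC?T → r3=0x1b
[3] flags=0010 MI?F → skip
[4] flags=1010 → (cmp)
[5] flags=1010 PL?F → skip
[6] flags=1010 GE?F → skip
[7] flags=1010 EQ?F → skip
[8] flags=0011 → (cmp)
[9] flags=0011 GT?F → skip
[10] flags=0011 MI?F → skip
[11] flags=0011 VC?F → skip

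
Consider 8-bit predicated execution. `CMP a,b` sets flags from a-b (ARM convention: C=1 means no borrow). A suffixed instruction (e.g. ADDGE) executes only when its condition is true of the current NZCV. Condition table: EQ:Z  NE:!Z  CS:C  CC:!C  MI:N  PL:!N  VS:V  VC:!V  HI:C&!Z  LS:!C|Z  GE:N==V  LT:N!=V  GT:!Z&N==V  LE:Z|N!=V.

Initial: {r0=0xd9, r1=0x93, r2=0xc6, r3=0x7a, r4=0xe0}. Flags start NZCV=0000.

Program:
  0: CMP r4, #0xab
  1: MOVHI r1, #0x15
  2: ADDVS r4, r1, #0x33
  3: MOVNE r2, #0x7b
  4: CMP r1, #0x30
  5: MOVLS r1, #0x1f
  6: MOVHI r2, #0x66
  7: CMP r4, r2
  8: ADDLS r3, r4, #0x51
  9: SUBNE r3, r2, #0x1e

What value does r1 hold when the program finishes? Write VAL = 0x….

VAL = 0x1f

[0] flags=0010 → (cmp)
[1] flags=0010 HI?T → r1=0x15
[2] flags=0010 VS?F → skip
[3] flags=0010 NE?T → r2=0x7b
[4] flags=1000 → (cmp)
[5] flags=1000 LS?T → r1=0x1f
[6] flags=1000 HI?F → skip
[7] flags=0011 → (cmp)
[8] flags=0011 LS?F → skip
[9] flags=0011 NE?T → r3=0x5d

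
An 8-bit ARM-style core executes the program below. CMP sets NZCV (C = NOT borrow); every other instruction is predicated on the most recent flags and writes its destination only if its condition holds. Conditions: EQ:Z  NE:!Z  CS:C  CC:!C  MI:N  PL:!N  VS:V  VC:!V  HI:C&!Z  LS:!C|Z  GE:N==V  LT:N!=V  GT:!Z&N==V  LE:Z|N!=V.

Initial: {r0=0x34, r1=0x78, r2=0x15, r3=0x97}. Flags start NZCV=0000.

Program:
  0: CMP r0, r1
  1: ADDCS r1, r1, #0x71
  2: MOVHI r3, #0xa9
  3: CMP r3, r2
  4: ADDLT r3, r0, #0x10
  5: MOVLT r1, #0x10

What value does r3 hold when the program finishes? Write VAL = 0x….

[0] flags=1000 → (cmp)
[1] flags=1000 CS?F → skip
[2] flags=1000 HI?F → skip
[3] flags=1010 → (cmp)
[4] flags=1010 LT?T → r3=0x44
[5] flags=1010 LT?T → r1=0x10

VAL = 0x44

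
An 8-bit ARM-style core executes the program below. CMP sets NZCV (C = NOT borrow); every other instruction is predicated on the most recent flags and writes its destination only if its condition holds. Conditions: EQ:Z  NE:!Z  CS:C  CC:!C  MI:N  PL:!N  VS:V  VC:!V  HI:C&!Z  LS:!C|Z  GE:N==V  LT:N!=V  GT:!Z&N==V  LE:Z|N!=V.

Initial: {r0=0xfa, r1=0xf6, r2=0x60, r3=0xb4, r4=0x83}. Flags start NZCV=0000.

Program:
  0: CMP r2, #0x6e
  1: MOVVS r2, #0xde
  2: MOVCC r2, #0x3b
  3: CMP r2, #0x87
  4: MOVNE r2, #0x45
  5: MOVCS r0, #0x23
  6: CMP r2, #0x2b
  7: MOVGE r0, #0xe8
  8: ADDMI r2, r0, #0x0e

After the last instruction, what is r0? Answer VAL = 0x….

VAL = 0xe8

[0] flags=1000 → (cmp)
[1] flags=1000 VS?F → skip
[2] flags=1000 CC?T → r2=0x3b
[3] flags=1001 → (cmp)
[4] flags=1001 NE?T → r2=0x45
[5] flags=1001 CS?F → skip
[6] flags=0010 → (cmp)
[7] flags=0010 GE?T → r0=0xe8
[8] flags=0010 MI?F → skip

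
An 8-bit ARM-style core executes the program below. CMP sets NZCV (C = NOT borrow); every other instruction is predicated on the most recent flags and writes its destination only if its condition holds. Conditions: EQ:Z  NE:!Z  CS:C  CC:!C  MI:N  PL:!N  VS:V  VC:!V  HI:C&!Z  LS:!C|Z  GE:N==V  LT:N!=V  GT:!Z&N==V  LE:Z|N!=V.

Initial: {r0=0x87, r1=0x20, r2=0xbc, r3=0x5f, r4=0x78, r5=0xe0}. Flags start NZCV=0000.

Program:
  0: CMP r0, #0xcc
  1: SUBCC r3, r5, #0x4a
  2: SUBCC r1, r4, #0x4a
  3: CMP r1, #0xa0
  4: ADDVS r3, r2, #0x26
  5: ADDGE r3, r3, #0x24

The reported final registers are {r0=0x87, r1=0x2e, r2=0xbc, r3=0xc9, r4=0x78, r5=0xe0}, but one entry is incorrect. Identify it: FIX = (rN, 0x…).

0: ✓ CMP  NZCV=1000
1: ✓ SUBCC  r3←0x96
2: ✓ SUBCC  r1←0x2e
3: ✓ CMP  NZCV=1001
4: ✓ ADDVS  r3←0xe2
5: ✓ ADDGE  r3←0x06

FIX = (r3, 0x06)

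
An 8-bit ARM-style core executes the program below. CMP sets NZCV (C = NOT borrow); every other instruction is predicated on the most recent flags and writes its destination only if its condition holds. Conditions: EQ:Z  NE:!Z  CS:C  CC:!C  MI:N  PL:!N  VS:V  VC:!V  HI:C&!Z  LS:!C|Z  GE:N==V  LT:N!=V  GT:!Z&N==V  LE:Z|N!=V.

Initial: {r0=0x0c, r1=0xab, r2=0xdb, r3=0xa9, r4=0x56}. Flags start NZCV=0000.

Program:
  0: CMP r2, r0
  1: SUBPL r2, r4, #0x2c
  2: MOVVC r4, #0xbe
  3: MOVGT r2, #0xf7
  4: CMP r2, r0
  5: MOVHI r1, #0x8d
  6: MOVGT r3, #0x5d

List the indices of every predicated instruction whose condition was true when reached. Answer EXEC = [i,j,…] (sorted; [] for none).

EXEC = [2,5]

0: ✓ CMP  NZCV=1010
1: · SUBPL
2: ✓ MOVVC  r4←0xbe
3: · MOVGT
4: ✓ CMP  NZCV=1010
5: ✓ MOVHI  r1←0x8d
6: · MOVGT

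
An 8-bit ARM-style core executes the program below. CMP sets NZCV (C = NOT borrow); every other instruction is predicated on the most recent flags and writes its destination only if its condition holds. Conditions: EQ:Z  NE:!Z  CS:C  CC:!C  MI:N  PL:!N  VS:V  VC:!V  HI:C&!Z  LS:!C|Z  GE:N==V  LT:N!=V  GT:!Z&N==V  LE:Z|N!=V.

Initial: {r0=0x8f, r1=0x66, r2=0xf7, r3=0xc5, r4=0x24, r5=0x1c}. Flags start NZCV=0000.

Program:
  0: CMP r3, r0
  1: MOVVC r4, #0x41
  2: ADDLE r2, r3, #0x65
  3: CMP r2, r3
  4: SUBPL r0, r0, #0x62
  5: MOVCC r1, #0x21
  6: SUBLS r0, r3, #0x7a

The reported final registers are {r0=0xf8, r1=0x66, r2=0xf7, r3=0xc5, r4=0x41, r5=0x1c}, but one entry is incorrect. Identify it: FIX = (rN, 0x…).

FIX = (r0, 0x2d)

[0] flags=0010 → (cmp)
[1] flags=0010 VC?T → r4=0x41
[2] flags=0010 LE?F → skip
[3] flags=0010 → (cmp)
[4] flags=0010 PL?T → r0=0x2d
[5] flags=0010 CC?F → skip
[6] flags=0010 LS?F → skip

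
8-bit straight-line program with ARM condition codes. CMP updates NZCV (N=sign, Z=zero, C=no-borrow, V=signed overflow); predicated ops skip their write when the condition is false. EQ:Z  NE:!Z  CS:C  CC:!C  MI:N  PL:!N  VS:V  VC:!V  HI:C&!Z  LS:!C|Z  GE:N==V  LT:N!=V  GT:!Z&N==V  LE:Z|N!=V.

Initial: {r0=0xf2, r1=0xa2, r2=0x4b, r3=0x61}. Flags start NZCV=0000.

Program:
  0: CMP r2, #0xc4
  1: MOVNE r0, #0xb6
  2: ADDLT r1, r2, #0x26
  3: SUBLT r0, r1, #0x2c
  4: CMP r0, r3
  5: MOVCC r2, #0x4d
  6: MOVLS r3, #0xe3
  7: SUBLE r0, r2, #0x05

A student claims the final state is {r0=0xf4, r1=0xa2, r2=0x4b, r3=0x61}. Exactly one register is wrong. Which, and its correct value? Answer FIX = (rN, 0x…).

0: ✓ CMP  NZCV=1001
1: ✓ MOVNE  r0←0xb6
2: · ADDLT
3: · SUBLT
4: ✓ CMP  NZCV=0011
5: · MOVCC
6: · MOVLS
7: ✓ SUBLE  r0←0x46

FIX = (r0, 0x46)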